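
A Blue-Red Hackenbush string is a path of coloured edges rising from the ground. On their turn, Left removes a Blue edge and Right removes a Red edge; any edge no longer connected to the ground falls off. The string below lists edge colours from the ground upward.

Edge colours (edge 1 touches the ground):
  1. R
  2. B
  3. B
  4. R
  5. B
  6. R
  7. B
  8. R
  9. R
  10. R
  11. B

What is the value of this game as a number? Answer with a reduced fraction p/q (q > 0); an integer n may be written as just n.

Build val(s[:k]) for k = 1..11, string s = R B B R B R B R R R B.
step 1: add R to get R; options L={  } R={ 0 } → -1
step 2: add B to get RB; options L={ -1 } R={ 0 } → -1/2
step 3: add B to get RBB; options L={ -1; -1/2 } R={ 0 } → -1/4
step 4: add R to get RBBR; options L={ -1; -1/2 } R={ -1/4; 0 } → -3/8
step 5: add B to get RBBRB; options L={ -1; -1/2; -3/8 } R={ -1/4; 0 } → -5/16
step 6: add R to get RBBRBR; options L={ -1; -1/2; -3/8 } R={ -5/16; -1/4; 0 } → -11/32
step 7: add B to get RBBRBRB; options L={ -1; -1/2; -3/8; -11/32 } R={ -5/16; -1/4; 0 } → -21/64
step 8: add R to get RBBRBRBR; options L={ -1; -1/2; -3/8; -11/32 } R={ -21/64; -5/16; -1/4; 0 } → -43/128
step 9: add R to get RBBRBRBRR; options L={ -1; -1/2; -3/8; -11/32 } R={ -43/128; -21/64; -5/16; -1/4; 0 } → -87/256
step 10: add R to get RBBRBRBRRR; options L={ -1; -1/2; -3/8; -11/32 } R={ -87/256; -43/128; -21/64; -5/16; -1/4; 0 } → -175/512
step 11: add B to get RBBRBRBRRRB; options L={ -1; -1/2; -3/8; -11/32; -175/512 } R={ -87/256; -43/128; -21/64; -5/16; -1/4; 0 } → -349/1024

-349/1024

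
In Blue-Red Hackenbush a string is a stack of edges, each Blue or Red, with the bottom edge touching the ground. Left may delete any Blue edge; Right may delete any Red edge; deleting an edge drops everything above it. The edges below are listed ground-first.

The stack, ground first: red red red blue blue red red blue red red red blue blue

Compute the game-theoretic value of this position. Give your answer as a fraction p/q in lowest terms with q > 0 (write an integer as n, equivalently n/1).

-2489/1024

Build g(s[:k]) for k = 1..13, string s = red red red blue blue red red blue red red red blue blue.
step 1: add red to get r; options L={ (no moves) } R={ 0 } -> -1
step 2: add red to get rr; options L={ (no moves) } R={ -1,0 } -> -2
step 3: add red to get rrr; options L={ (no moves) } R={ -2,-1,0 } -> -3
step 4: add blue to get rrrb; options L={ -3 } R={ -2,-1,0 } -> -5/2
step 5: add blue to get rrrbb; options L={ -3,-5/2 } R={ -2,-1,0 } -> -9/4
step 6: add red to get rrrbbr; options L={ -3,-5/2 } R={ -9/4,-2,-1,0 } -> -19/8
step 7: add red to get rrrbbrr; options L={ -3,-5/2 } R={ -19/8,-9/4,-2,-1,0 } -> -39/16
step 8: add blue to get rrrbbrrb; options L={ -3,-5/2,-39/16 } R={ -19/8,-9/4,-2,-1,0 } -> -77/32
step 9: add red to get rrrbbrrbr; options L={ -3,-5/2,-39/16 } R={ -77/32,-19/8,-9/4,-2,-1,0 } -> -155/64
step 10: add red to get rrrbbrrbrr; options L={ -3,-5/2,-39/16 } R={ -155/64,-77/32,-19/8,-9/4,-2,-1,0 } -> -311/128
step 11: add red to get rrrbbrrbrrr; options L={ -3,-5/2,-39/16 } R={ -311/128,-155/64,-77/32,-19/8,-9/4,-2,-1,0 } -> -623/256
step 12: add blue to get rrrbbrrbrrrb; options L={ -3,-5/2,-39/16,-623/256 } R={ -311/128,-155/64,-77/32,-19/8,-9/4,-2,-1,0 } -> -1245/512
step 13: add blue to get rrrbbrrbrrrbb; options L={ -3,-5/2,-39/16,-623/256,-1245/512 } R={ -311/128,-155/64,-77/32,-19/8,-9/4,-2,-1,0 } -> -2489/1024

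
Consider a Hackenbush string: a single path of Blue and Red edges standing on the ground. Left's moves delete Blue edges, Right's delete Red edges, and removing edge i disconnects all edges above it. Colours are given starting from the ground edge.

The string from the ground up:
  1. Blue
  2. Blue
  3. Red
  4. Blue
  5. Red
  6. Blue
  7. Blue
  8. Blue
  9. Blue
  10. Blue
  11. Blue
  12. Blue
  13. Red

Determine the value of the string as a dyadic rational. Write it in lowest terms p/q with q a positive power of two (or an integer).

3581/2048

Recurse on prefixes of the 13-edge string Blue Blue Red Blue Red Blue Blue Blue Blue Blue Blue Blue Red:
edge 1 of 13 (Blue): { 0 | — } → 1
edge 2 of 13 (Blue): { 0,1 | — } → 2
edge 3 of 13 (Red): { 0,1 | 2 } → 3/2
edge 4 of 13 (Blue): { 0,1,3/2 | 2 } → 7/4
edge 5 of 13 (Red): { 0,1,3/2 | 7/4,2 } → 13/8
edge 6 of 13 (Blue): { 0,1,3/2,13/8 | 7/4,2 } → 27/16
edge 7 of 13 (Blue): { 0,1,3/2,13/8,27/16 | 7/4,2 } → 55/32
edge 8 of 13 (Blue): { 0,1,3/2,13/8,27/16,55/32 | 7/4,2 } → 111/64
edge 9 of 13 (Blue): { 0,1,3/2,13/8,27/16,55/32,111/64 | 7/4,2 } → 223/128
edge 10 of 13 (Blue): { 0,1,3/2,13/8,27/16,55/32,111/64,223/128 | 7/4,2 } → 447/256
edge 11 of 13 (Blue): { 0,1,3/2,13/8,27/16,55/32,111/64,223/128,447/256 | 7/4,2 } → 895/512
edge 12 of 13 (Blue): { 0,1,3/2,13/8,27/16,55/32,111/64,223/128,447/256,895/512 | 7/4,2 } → 1791/1024
edge 13 of 13 (Red): { 0,1,3/2,13/8,27/16,55/32,111/64,223/128,447/256,895/512 | 1791/1024,7/4,2 } → 3581/2048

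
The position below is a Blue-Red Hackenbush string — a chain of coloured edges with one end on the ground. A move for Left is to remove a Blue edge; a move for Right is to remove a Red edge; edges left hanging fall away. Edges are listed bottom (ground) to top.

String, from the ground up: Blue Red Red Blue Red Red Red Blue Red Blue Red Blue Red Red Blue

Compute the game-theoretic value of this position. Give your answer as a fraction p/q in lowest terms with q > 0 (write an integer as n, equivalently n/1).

4435/16384

value_1 [B]  L=[0]  R=[∅]  -> 1
value_2 [BR]  L=[0]  R=[1]  -> 1/2
value_3 [BRR]  L=[0]  R=[1/2, 1]  -> 1/4
value_4 [BRRB]  L=[0, 1/4]  R=[1/2, 1]  -> 3/8
value_5 [BRRBR]  L=[0, 1/4]  R=[3/8, 1/2, 1]  -> 5/16
value_6 [BRRBRR]  L=[0, 1/4]  R=[5/16, 3/8, 1/2, 1]  -> 9/32
value_7 [BRRBRRR]  L=[0, 1/4]  R=[9/32, 5/16, 3/8, 1/2, 1]  -> 17/64
value_8 [BRRBRRRB]  L=[0, 1/4, 17/64]  R=[9/32, 5/16, 3/8, 1/2, 1]  -> 35/128
value_9 [BRRBRRRBR]  L=[0, 1/4, 17/64]  R=[35/128, 9/32, 5/16, 3/8, 1/2, 1]  -> 69/256
value_10 [BRRBRRRBRB]  L=[0, 1/4, 17/64, 69/256]  R=[35/128, 9/32, 5/16, 3/8, 1/2, 1]  -> 139/512
value_11 [BRRBRRRBRBR]  L=[0, 1/4, 17/64, 69/256]  R=[139/512, 35/128, 9/32, 5/16, 3/8, 1/2, 1]  -> 277/1024
value_12 [BRRBRRRBRBRB]  L=[0, 1/4, 17/64, 69/256, 277/1024]  R=[139/512, 35/128, 9/32, 5/16, 3/8, 1/2, 1]  -> 555/2048
value_13 [BRRBRRRBRBRBR]  L=[0, 1/4, 17/64, 69/256, 277/1024]  R=[555/2048, 139/512, 35/128, 9/32, 5/16, 3/8, 1/2, 1]  -> 1109/4096
value_14 [BRRBRRRBRBRBRR]  L=[0, 1/4, 17/64, 69/256, 277/1024]  R=[1109/4096, 555/2048, 139/512, 35/128, 9/32, 5/16, 3/8, 1/2, 1]  -> 2217/8192
value_15 [BRRBRRRBRBRBRRB]  L=[0, 1/4, 17/64, 69/256, 277/1024, 2217/8192]  R=[1109/4096, 555/2048, 139/512, 35/128, 9/32, 5/16, 3/8, 1/2, 1]  -> 4435/16384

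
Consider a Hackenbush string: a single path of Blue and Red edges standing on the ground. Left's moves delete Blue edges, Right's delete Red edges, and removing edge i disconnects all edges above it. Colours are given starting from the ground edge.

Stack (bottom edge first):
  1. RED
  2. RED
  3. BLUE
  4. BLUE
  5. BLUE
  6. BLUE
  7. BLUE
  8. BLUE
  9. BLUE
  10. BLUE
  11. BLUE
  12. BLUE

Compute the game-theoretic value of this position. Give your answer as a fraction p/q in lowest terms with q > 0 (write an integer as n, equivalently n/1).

R: Left {  }, Right { 0 } = simplest -1
RR: Left {  }, Right { -1 0 } = simplest -2
RRB: Left { -2 }, Right { -1 0 } = simplest -3/2
RRBB: Left { -2 -3/2 }, Right { -1 0 } = simplest -5/4
RRBBB: Left { -2 -3/2 -5/4 }, Right { -1 0 } = simplest -9/8
RRBBBB: Left { -2 -3/2 -5/4 -9/8 }, Right { -1 0 } = simplest -17/16
RRBBBBB: Left { -2 -3/2 -5/4 -9/8 -17/16 }, Right { -1 0 } = simplest -33/32
RRBBBBBB: Left { -2 -3/2 -5/4 -9/8 -17/16 -33/32 }, Right { -1 0 } = simplest -65/64
RRBBBBBBB: Left { -2 -3/2 -5/4 -9/8 -17/16 -33/32 -65/64 }, Right { -1 0 } = simplest -129/128
RRBBBBBBBB: Left { -2 -3/2 -5/4 -9/8 -17/16 -33/32 -65/64 -129/128 }, Right { -1 0 } = simplest -257/256
RRBBBBBBBBB: Left { -2 -3/2 -5/4 -9/8 -17/16 -33/32 -65/64 -129/128 -257/256 }, Right { -1 0 } = simplest -513/512
RRBBBBBBBBBB: Left { -2 -3/2 -5/4 -9/8 -17/16 -33/32 -65/64 -129/128 -257/256 -513/512 }, Right { -1 0 } = simplest -1025/1024

-1025/1024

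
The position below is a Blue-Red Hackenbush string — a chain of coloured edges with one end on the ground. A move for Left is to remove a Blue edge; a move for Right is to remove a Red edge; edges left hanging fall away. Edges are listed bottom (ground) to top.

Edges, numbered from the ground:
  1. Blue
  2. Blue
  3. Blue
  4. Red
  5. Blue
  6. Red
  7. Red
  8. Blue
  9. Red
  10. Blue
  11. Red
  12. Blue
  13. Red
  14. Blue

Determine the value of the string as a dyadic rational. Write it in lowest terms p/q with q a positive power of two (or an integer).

Build value(s[:k]) for k = 1..14, string s = Blue Blue Blue Red Blue Red Red Blue Red Blue Red Blue Red Blue.
1 of 14 · B · max L 0 · min R +∞ gives 1
2 of 14 · BB · max L 1 · min R +∞ gives 2
3 of 14 · BBB · max L 2 · min R +∞ gives 3
4 of 14 · BBBR · max L 2 · min R 3 gives 5/2
5 of 14 · BBBRB · max L 5/2 · min R 3 gives 11/4
6 of 14 · BBBRBR · max L 5/2 · min R 11/4 gives 21/8
7 of 14 · BBBRBRR · max L 5/2 · min R 21/8 gives 41/16
8 of 14 · BBBRBRRB · max L 41/16 · min R 21/8 gives 83/32
9 of 14 · BBBRBRRBR · max L 41/16 · min R 83/32 gives 165/64
10 of 14 · BBBRBRRBRB · max L 165/64 · min R 83/32 gives 331/128
11 of 14 · BBBRBRRBRBR · max L 165/64 · min R 331/128 gives 661/256
12 of 14 · BBBRBRRBRBRB · max L 661/256 · min R 331/128 gives 1323/512
13 of 14 · BBBRBRRBRBRBR · max L 661/256 · min R 1323/512 gives 2645/1024
14 of 14 · BBBRBRRBRBRBRB · max L 2645/1024 · min R 1323/512 gives 5291/2048

5291/2048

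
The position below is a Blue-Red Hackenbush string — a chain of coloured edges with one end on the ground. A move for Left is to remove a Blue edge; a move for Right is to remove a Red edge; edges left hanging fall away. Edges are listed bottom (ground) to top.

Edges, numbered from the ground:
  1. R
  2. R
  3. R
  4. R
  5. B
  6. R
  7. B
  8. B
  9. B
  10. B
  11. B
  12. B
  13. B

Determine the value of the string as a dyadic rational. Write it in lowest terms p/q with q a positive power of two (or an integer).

Recurse on prefixes of the 13-edge string R R R R B R B B B B B B B:
edge 1 of 13 (R): { none | 0 } -> -1
edge 2 of 13 (R): { none | -1,0 } -> -2
edge 3 of 13 (R): { none | -2,-1,0 } -> -3
edge 4 of 13 (R): { none | -3,-2,-1,0 } -> -4
edge 5 of 13 (B): { -4 | -3,-2,-1,0 } -> -7/2
edge 6 of 13 (R): { -4 | -7/2,-3,-2,-1,0 } -> -15/4
edge 7 of 13 (B): { -4,-15/4 | -7/2,-3,-2,-1,0 } -> -29/8
edge 8 of 13 (B): { -4,-15/4,-29/8 | -7/2,-3,-2,-1,0 } -> -57/16
edge 9 of 13 (B): { -4,-15/4,-29/8,-57/16 | -7/2,-3,-2,-1,0 } -> -113/32
edge 10 of 13 (B): { -4,-15/4,-29/8,-57/16,-113/32 | -7/2,-3,-2,-1,0 } -> -225/64
edge 11 of 13 (B): { -4,-15/4,-29/8,-57/16,-113/32,-225/64 | -7/2,-3,-2,-1,0 } -> -449/128
edge 12 of 13 (B): { -4,-15/4,-29/8,-57/16,-113/32,-225/64,-449/128 | -7/2,-3,-2,-1,0 } -> -897/256
edge 13 of 13 (B): { -4,-15/4,-29/8,-57/16,-113/32,-225/64,-449/128,-897/256 | -7/2,-3,-2,-1,0 } -> -1793/512

-1793/512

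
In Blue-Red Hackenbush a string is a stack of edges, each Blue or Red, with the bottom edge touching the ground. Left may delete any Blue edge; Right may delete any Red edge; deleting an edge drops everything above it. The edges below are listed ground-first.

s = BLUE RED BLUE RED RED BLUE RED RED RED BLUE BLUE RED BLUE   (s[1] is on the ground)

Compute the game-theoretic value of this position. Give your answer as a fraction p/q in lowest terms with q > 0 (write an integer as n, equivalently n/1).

2331/4096

Recurse on prefixes of the 13-edge string BLUE RED BLUE RED RED BLUE RED RED RED BLUE BLUE RED BLUE:
G_1 [B]  L=[0]  R=[(no moves)]  — 1
G_2 [BR]  L=[0]  R=[1]  — 1/2
G_3 [BRB]  L=[0 1/2]  R=[1]  — 3/4
G_4 [BRBR]  L=[0 1/2]  R=[3/4 1]  — 5/8
G_5 [BRBRR]  L=[0 1/2]  R=[5/8 3/4 1]  — 9/16
G_6 [BRBRRB]  L=[0 1/2 9/16]  R=[5/8 3/4 1]  — 19/32
G_7 [BRBRRBR]  L=[0 1/2 9/16]  R=[19/32 5/8 3/4 1]  — 37/64
G_8 [BRBRRBRR]  L=[0 1/2 9/16]  R=[37/64 19/32 5/8 3/4 1]  — 73/128
G_9 [BRBRRBRRR]  L=[0 1/2 9/16]  R=[73/128 37/64 19/32 5/8 3/4 1]  — 145/256
G_10 [BRBRRBRRRB]  L=[0 1/2 9/16 145/256]  R=[73/128 37/64 19/32 5/8 3/4 1]  — 291/512
G_11 [BRBRRBRRRBB]  L=[0 1/2 9/16 145/256 291/512]  R=[73/128 37/64 19/32 5/8 3/4 1]  — 583/1024
G_12 [BRBRRBRRRBBR]  L=[0 1/2 9/16 145/256 291/512]  R=[583/1024 73/128 37/64 19/32 5/8 3/4 1]  — 1165/2048
G_13 [BRBRRBRRRBBRB]  L=[0 1/2 9/16 145/256 291/512 1165/2048]  R=[583/1024 73/128 37/64 19/32 5/8 3/4 1]  — 2331/4096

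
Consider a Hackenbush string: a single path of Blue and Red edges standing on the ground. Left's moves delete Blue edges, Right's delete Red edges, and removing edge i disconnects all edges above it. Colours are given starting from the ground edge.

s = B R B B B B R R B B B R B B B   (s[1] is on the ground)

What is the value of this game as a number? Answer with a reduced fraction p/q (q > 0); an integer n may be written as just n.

15599/16384

edge 1 of 15 (B): { 0 | (no moves) } = 1
edge 2 of 15 (R): { 0 | 1 } = 1/2
edge 3 of 15 (B): { 0, 1/2 | 1 } = 3/4
edge 4 of 15 (B): { 0, 1/2, 3/4 | 1 } = 7/8
edge 5 of 15 (B): { 0, 1/2, 3/4, 7/8 | 1 } = 15/16
edge 6 of 15 (B): { 0, 1/2, 3/4, 7/8, 15/16 | 1 } = 31/32
edge 7 of 15 (R): { 0, 1/2, 3/4, 7/8, 15/16 | 31/32, 1 } = 61/64
edge 8 of 15 (R): { 0, 1/2, 3/4, 7/8, 15/16 | 61/64, 31/32, 1 } = 121/128
edge 9 of 15 (B): { 0, 1/2, 3/4, 7/8, 15/16, 121/128 | 61/64, 31/32, 1 } = 243/256
edge 10 of 15 (B): { 0, 1/2, 3/4, 7/8, 15/16, 121/128, 243/256 | 61/64, 31/32, 1 } = 487/512
edge 11 of 15 (B): { 0, 1/2, 3/4, 7/8, 15/16, 121/128, 243/256, 487/512 | 61/64, 31/32, 1 } = 975/1024
edge 12 of 15 (R): { 0, 1/2, 3/4, 7/8, 15/16, 121/128, 243/256, 487/512 | 975/1024, 61/64, 31/32, 1 } = 1949/2048
edge 13 of 15 (B): { 0, 1/2, 3/4, 7/8, 15/16, 121/128, 243/256, 487/512, 1949/2048 | 975/1024, 61/64, 31/32, 1 } = 3899/4096
edge 14 of 15 (B): { 0, 1/2, 3/4, 7/8, 15/16, 121/128, 243/256, 487/512, 1949/2048, 3899/4096 | 975/1024, 61/64, 31/32, 1 } = 7799/8192
edge 15 of 15 (B): { 0, 1/2, 3/4, 7/8, 15/16, 121/128, 243/256, 487/512, 1949/2048, 3899/4096, 7799/8192 | 975/1024, 61/64, 31/32, 1 } = 15599/16384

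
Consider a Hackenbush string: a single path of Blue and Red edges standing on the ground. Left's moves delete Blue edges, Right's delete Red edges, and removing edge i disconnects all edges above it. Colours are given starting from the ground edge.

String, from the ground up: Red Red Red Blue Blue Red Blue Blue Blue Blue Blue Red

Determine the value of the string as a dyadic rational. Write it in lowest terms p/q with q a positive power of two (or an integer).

Recurse on prefixes of the 12-edge string Red Red Red Blue Blue Red Blue Blue Blue Blue Blue Red:
step 1: add Red to get R; options L={ none } R={ 0 } — -1
step 2: add Red to get RR; options L={ none } R={ -1, 0 } — -2
step 3: add Red to get RRR; options L={ none } R={ -2, -1, 0 } — -3
step 4: add Blue to get RRRB; options L={ -3 } R={ -2, -1, 0 } — -5/2
step 5: add Blue to get RRRBB; options L={ -3, -5/2 } R={ -2, -1, 0 } — -9/4
step 6: add Red to get RRRBBR; options L={ -3, -5/2 } R={ -9/4, -2, -1, 0 } — -19/8
step 7: add Blue to get RRRBBRB; options L={ -3, -5/2, -19/8 } R={ -9/4, -2, -1, 0 } — -37/16
step 8: add Blue to get RRRBBRBB; options L={ -3, -5/2, -19/8, -37/16 } R={ -9/4, -2, -1, 0 } — -73/32
step 9: add Blue to get RRRBBRBBB; options L={ -3, -5/2, -19/8, -37/16, -73/32 } R={ -9/4, -2, -1, 0 } — -145/64
step 10: add Blue to get RRRBBRBBBB; options L={ -3, -5/2, -19/8, -37/16, -73/32, -145/64 } R={ -9/4, -2, -1, 0 } — -289/128
step 11: add Blue to get RRRBBRBBBBB; options L={ -3, -5/2, -19/8, -37/16, -73/32, -145/64, -289/128 } R={ -9/4, -2, -1, 0 } — -577/256
step 12: add Red to get RRRBBRBBBBBR; options L={ -3, -5/2, -19/8, -37/16, -73/32, -145/64, -289/128 } R={ -577/256, -9/4, -2, -1, 0 } — -1155/512

-1155/512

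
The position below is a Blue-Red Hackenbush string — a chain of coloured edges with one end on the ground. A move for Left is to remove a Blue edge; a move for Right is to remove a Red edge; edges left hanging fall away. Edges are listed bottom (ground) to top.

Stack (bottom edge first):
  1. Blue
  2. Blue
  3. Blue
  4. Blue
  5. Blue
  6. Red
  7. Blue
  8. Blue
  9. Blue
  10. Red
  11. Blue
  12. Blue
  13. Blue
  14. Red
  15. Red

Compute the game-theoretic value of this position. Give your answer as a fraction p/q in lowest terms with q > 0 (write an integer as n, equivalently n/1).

Build G(s[:k]) for k = 1..15, string s = Blue Blue Blue Blue Blue Red Blue Blue Blue Red Blue Blue Blue Red Red.
B: Left { 0 }, Right { — } so simplest 1
BB: Left { 0 1 }, Right { — } so simplest 2
BBB: Left { 0 1 2 }, Right { — } so simplest 3
BBBB: Left { 0 1 2 3 }, Right { — } so simplest 4
BBBBB: Left { 0 1 2 3 4 }, Right { — } so simplest 5
BBBBBR: Left { 0 1 2 3 4 }, Right { 5 } so simplest 9/2
BBBBBRB: Left { 0 1 2 3 4 9/2 }, Right { 5 } so simplest 19/4
BBBBBRBB: Left { 0 1 2 3 4 9/2 19/4 }, Right { 5 } so simplest 39/8
BBBBBRBBB: Left { 0 1 2 3 4 9/2 19/4 39/8 }, Right { 5 } so simplest 79/16
BBBBBRBBBR: Left { 0 1 2 3 4 9/2 19/4 39/8 }, Right { 79/16 5 } so simplest 157/32
BBBBBRBBBRB: Left { 0 1 2 3 4 9/2 19/4 39/8 157/32 }, Right { 79/16 5 } so simplest 315/64
BBBBBRBBBRBB: Left { 0 1 2 3 4 9/2 19/4 39/8 157/32 315/64 }, Right { 79/16 5 } so simplest 631/128
BBBBBRBBBRBBB: Left { 0 1 2 3 4 9/2 19/4 39/8 157/32 315/64 631/128 }, Right { 79/16 5 } so simplest 1263/256
BBBBBRBBBRBBBR: Left { 0 1 2 3 4 9/2 19/4 39/8 157/32 315/64 631/128 }, Right { 1263/256 79/16 5 } so simplest 2525/512
BBBBBRBBBRBBBRR: Left { 0 1 2 3 4 9/2 19/4 39/8 157/32 315/64 631/128 }, Right { 2525/512 1263/256 79/16 5 } so simplest 5049/1024

5049/1024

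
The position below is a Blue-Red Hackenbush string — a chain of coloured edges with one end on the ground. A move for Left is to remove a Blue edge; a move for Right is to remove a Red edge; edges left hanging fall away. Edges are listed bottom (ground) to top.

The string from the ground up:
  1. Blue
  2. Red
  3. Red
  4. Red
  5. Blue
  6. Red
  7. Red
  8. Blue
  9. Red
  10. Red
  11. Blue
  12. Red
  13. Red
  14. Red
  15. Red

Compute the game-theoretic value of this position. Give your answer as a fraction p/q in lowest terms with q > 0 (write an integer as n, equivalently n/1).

2337/16384

Prefix values for Blue Red Red Red Blue Red Red Blue Red Red Blue Red Red Red Red via {L|R} + simplicity:
g_1 [B]  L=[0]  R=[∅]  gives 1
g_2 [BR]  L=[0]  R=[1]  gives 1/2
g_3 [BRR]  L=[0]  R=[1/2, 1]  gives 1/4
g_4 [BRRR]  L=[0]  R=[1/4, 1/2, 1]  gives 1/8
g_5 [BRRRB]  L=[0, 1/8]  R=[1/4, 1/2, 1]  gives 3/16
g_6 [BRRRBR]  L=[0, 1/8]  R=[3/16, 1/4, 1/2, 1]  gives 5/32
g_7 [BRRRBRR]  L=[0, 1/8]  R=[5/32, 3/16, 1/4, 1/2, 1]  gives 9/64
g_8 [BRRRBRRB]  L=[0, 1/8, 9/64]  R=[5/32, 3/16, 1/4, 1/2, 1]  gives 19/128
g_9 [BRRRBRRBR]  L=[0, 1/8, 9/64]  R=[19/128, 5/32, 3/16, 1/4, 1/2, 1]  gives 37/256
g_10 [BRRRBRRBRR]  L=[0, 1/8, 9/64]  R=[37/256, 19/128, 5/32, 3/16, 1/4, 1/2, 1]  gives 73/512
g_11 [BRRRBRRBRRB]  L=[0, 1/8, 9/64, 73/512]  R=[37/256, 19/128, 5/32, 3/16, 1/4, 1/2, 1]  gives 147/1024
g_12 [BRRRBRRBRRBR]  L=[0, 1/8, 9/64, 73/512]  R=[147/1024, 37/256, 19/128, 5/32, 3/16, 1/4, 1/2, 1]  gives 293/2048
g_13 [BRRRBRRBRRBRR]  L=[0, 1/8, 9/64, 73/512]  R=[293/2048, 147/1024, 37/256, 19/128, 5/32, 3/16, 1/4, 1/2, 1]  gives 585/4096
g_14 [BRRRBRRBRRBRRR]  L=[0, 1/8, 9/64, 73/512]  R=[585/4096, 293/2048, 147/1024, 37/256, 19/128, 5/32, 3/16, 1/4, 1/2, 1]  gives 1169/8192
g_15 [BRRRBRRBRRBRRRR]  L=[0, 1/8, 9/64, 73/512]  R=[1169/8192, 585/4096, 293/2048, 147/1024, 37/256, 19/128, 5/32, 3/16, 1/4, 1/2, 1]  gives 2337/16384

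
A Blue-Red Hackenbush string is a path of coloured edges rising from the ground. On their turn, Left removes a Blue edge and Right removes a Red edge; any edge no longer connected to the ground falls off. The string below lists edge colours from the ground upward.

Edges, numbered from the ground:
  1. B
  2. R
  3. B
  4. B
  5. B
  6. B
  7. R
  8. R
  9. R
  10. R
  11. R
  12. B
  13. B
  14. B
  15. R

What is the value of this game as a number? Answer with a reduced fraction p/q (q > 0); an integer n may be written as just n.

15389/16384

edge 1 of 15 (B): { 0 | ∅ } ⇒ 1
edge 2 of 15 (R): { 0 | 1 } ⇒ 1/2
edge 3 of 15 (B): { 0; 1/2 | 1 } ⇒ 3/4
edge 4 of 15 (B): { 0; 1/2; 3/4 | 1 } ⇒ 7/8
edge 5 of 15 (B): { 0; 1/2; 3/4; 7/8 | 1 } ⇒ 15/16
edge 6 of 15 (B): { 0; 1/2; 3/4; 7/8; 15/16 | 1 } ⇒ 31/32
edge 7 of 15 (R): { 0; 1/2; 3/4; 7/8; 15/16 | 31/32; 1 } ⇒ 61/64
edge 8 of 15 (R): { 0; 1/2; 3/4; 7/8; 15/16 | 61/64; 31/32; 1 } ⇒ 121/128
edge 9 of 15 (R): { 0; 1/2; 3/4; 7/8; 15/16 | 121/128; 61/64; 31/32; 1 } ⇒ 241/256
edge 10 of 15 (R): { 0; 1/2; 3/4; 7/8; 15/16 | 241/256; 121/128; 61/64; 31/32; 1 } ⇒ 481/512
edge 11 of 15 (R): { 0; 1/2; 3/4; 7/8; 15/16 | 481/512; 241/256; 121/128; 61/64; 31/32; 1 } ⇒ 961/1024
edge 12 of 15 (B): { 0; 1/2; 3/4; 7/8; 15/16; 961/1024 | 481/512; 241/256; 121/128; 61/64; 31/32; 1 } ⇒ 1923/2048
edge 13 of 15 (B): { 0; 1/2; 3/4; 7/8; 15/16; 961/1024; 1923/2048 | 481/512; 241/256; 121/128; 61/64; 31/32; 1 } ⇒ 3847/4096
edge 14 of 15 (B): { 0; 1/2; 3/4; 7/8; 15/16; 961/1024; 1923/2048; 3847/4096 | 481/512; 241/256; 121/128; 61/64; 31/32; 1 } ⇒ 7695/8192
edge 15 of 15 (R): { 0; 1/2; 3/4; 7/8; 15/16; 961/1024; 1923/2048; 3847/4096 | 7695/8192; 481/512; 241/256; 121/128; 61/64; 31/32; 1 } ⇒ 15389/16384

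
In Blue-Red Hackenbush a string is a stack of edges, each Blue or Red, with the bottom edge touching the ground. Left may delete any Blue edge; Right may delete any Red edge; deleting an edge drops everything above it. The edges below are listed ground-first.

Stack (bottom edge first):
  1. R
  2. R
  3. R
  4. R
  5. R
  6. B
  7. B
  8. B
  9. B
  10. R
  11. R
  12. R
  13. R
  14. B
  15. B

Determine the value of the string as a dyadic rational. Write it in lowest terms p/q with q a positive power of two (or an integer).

-4217/1024

Build g(s[:k]) for k = 1..15, string s = R R R R R B B B B R R R R B B.
edge 1 of 15 (R): { none | 0 } -> -1
edge 2 of 15 (R): { none | -1,0 } -> -2
edge 3 of 15 (R): { none | -2,-1,0 } -> -3
edge 4 of 15 (R): { none | -3,-2,-1,0 } -> -4
edge 5 of 15 (R): { none | -4,-3,-2,-1,0 } -> -5
edge 6 of 15 (B): { -5 | -4,-3,-2,-1,0 } -> -9/2
edge 7 of 15 (B): { -5,-9/2 | -4,-3,-2,-1,0 } -> -17/4
edge 8 of 15 (B): { -5,-9/2,-17/4 | -4,-3,-2,-1,0 } -> -33/8
edge 9 of 15 (B): { -5,-9/2,-17/4,-33/8 | -4,-3,-2,-1,0 } -> -65/16
edge 10 of 15 (R): { -5,-9/2,-17/4,-33/8 | -65/16,-4,-3,-2,-1,0 } -> -131/32
edge 11 of 15 (R): { -5,-9/2,-17/4,-33/8 | -131/32,-65/16,-4,-3,-2,-1,0 } -> -263/64
edge 12 of 15 (R): { -5,-9/2,-17/4,-33/8 | -263/64,-131/32,-65/16,-4,-3,-2,-1,0 } -> -527/128
edge 13 of 15 (R): { -5,-9/2,-17/4,-33/8 | -527/128,-263/64,-131/32,-65/16,-4,-3,-2,-1,0 } -> -1055/256
edge 14 of 15 (B): { -5,-9/2,-17/4,-33/8,-1055/256 | -527/128,-263/64,-131/32,-65/16,-4,-3,-2,-1,0 } -> -2109/512
edge 15 of 15 (B): { -5,-9/2,-17/4,-33/8,-1055/256,-2109/512 | -527/128,-263/64,-131/32,-65/16,-4,-3,-2,-1,0 } -> -4217/1024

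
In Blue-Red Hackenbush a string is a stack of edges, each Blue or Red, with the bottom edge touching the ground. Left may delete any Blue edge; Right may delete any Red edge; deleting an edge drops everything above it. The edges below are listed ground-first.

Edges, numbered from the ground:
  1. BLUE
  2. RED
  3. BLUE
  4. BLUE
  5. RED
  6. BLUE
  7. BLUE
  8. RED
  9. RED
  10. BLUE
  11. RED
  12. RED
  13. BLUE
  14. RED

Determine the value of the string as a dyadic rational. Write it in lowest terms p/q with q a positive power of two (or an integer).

Build v(s[:k]) for k = 1..14, string s = BLUE RED BLUE BLUE RED BLUE BLUE RED RED BLUE RED RED BLUE RED.
v(B) = { 0 | — } so 1
v(BR) = { 0 | 1 } so 1/2
v(BRB) = { 0; 1/2 | 1 } so 3/4
v(BRBB) = { 0; 1/2; 3/4 | 1 } so 7/8
v(BRBBR) = { 0; 1/2; 3/4 | 7/8; 1 } so 13/16
v(BRBBRB) = { 0; 1/2; 3/4; 13/16 | 7/8; 1 } so 27/32
v(BRBBRBB) = { 0; 1/2; 3/4; 13/16; 27/32 | 7/8; 1 } so 55/64
v(BRBBRBBR) = { 0; 1/2; 3/4; 13/16; 27/32 | 55/64; 7/8; 1 } so 109/128
v(BRBBRBBRR) = { 0; 1/2; 3/4; 13/16; 27/32 | 109/128; 55/64; 7/8; 1 } so 217/256
v(BRBBRBBRRB) = { 0; 1/2; 3/4; 13/16; 27/32; 217/256 | 109/128; 55/64; 7/8; 1 } so 435/512
v(BRBBRBBRRBR) = { 0; 1/2; 3/4; 13/16; 27/32; 217/256 | 435/512; 109/128; 55/64; 7/8; 1 } so 869/1024
v(BRBBRBBRRBRR) = { 0; 1/2; 3/4; 13/16; 27/32; 217/256 | 869/1024; 435/512; 109/128; 55/64; 7/8; 1 } so 1737/2048
v(BRBBRBBRRBRRB) = { 0; 1/2; 3/4; 13/16; 27/32; 217/256; 1737/2048 | 869/1024; 435/512; 109/128; 55/64; 7/8; 1 } so 3475/4096
v(BRBBRBBRRBRRBR) = { 0; 1/2; 3/4; 13/16; 27/32; 217/256; 1737/2048 | 3475/4096; 869/1024; 435/512; 109/128; 55/64; 7/8; 1 } so 6949/8192

6949/8192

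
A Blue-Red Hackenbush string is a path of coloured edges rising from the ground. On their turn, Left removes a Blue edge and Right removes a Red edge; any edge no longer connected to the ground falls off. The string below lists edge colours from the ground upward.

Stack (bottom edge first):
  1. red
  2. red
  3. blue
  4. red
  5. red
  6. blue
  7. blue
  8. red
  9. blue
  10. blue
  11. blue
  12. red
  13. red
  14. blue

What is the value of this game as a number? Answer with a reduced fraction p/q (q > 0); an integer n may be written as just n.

-7309/4096

Prefix values for red red blue red red blue blue red blue blue blue red red blue via {L|R} + simplicity:
r: Left { · }, Right { 0 } → simplest -1
rr: Left { · }, Right { -1,0 } → simplest -2
rrb: Left { -2 }, Right { -1,0 } → simplest -3/2
rrbr: Left { -2 }, Right { -3/2,-1,0 } → simplest -7/4
rrbrr: Left { -2 }, Right { -7/4,-3/2,-1,0 } → simplest -15/8
rrbrrb: Left { -2,-15/8 }, Right { -7/4,-3/2,-1,0 } → simplest -29/16
rrbrrbb: Left { -2,-15/8,-29/16 }, Right { -7/4,-3/2,-1,0 } → simplest -57/32
rrbrrbbr: Left { -2,-15/8,-29/16 }, Right { -57/32,-7/4,-3/2,-1,0 } → simplest -115/64
rrbrrbbrb: Left { -2,-15/8,-29/16,-115/64 }, Right { -57/32,-7/4,-3/2,-1,0 } → simplest -229/128
rrbrrbbrbb: Left { -2,-15/8,-29/16,-115/64,-229/128 }, Right { -57/32,-7/4,-3/2,-1,0 } → simplest -457/256
rrbrrbbrbbb: Left { -2,-15/8,-29/16,-115/64,-229/128,-457/256 }, Right { -57/32,-7/4,-3/2,-1,0 } → simplest -913/512
rrbrrbbrbbbr: Left { -2,-15/8,-29/16,-115/64,-229/128,-457/256 }, Right { -913/512,-57/32,-7/4,-3/2,-1,0 } → simplest -1827/1024
rrbrrbbrbbbrr: Left { -2,-15/8,-29/16,-115/64,-229/128,-457/256 }, Right { -1827/1024,-913/512,-57/32,-7/4,-3/2,-1,0 } → simplest -3655/2048
rrbrrbbrbbbrrb: Left { -2,-15/8,-29/16,-115/64,-229/128,-457/256,-3655/2048 }, Right { -1827/1024,-913/512,-57/32,-7/4,-3/2,-1,0 } → simplest -7309/4096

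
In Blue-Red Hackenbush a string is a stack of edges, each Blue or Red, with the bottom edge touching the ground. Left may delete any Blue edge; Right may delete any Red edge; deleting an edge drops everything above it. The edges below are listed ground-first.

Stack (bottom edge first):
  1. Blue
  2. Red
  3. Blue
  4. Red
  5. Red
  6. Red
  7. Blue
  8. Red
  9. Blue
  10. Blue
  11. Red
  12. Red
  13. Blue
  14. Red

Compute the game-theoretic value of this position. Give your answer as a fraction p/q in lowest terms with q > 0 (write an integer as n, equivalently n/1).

edge 1 of 14 (Blue): { 0 | — } = 1
edge 2 of 14 (Red): { 0 | 1 } = 1/2
edge 3 of 14 (Blue): { 0,1/2 | 1 } = 3/4
edge 4 of 14 (Red): { 0,1/2 | 3/4,1 } = 5/8
edge 5 of 14 (Red): { 0,1/2 | 5/8,3/4,1 } = 9/16
edge 6 of 14 (Red): { 0,1/2 | 9/16,5/8,3/4,1 } = 17/32
edge 7 of 14 (Blue): { 0,1/2,17/32 | 9/16,5/8,3/4,1 } = 35/64
edge 8 of 14 (Red): { 0,1/2,17/32 | 35/64,9/16,5/8,3/4,1 } = 69/128
edge 9 of 14 (Blue): { 0,1/2,17/32,69/128 | 35/64,9/16,5/8,3/4,1 } = 139/256
edge 10 of 14 (Blue): { 0,1/2,17/32,69/128,139/256 | 35/64,9/16,5/8,3/4,1 } = 279/512
edge 11 of 14 (Red): { 0,1/2,17/32,69/128,139/256 | 279/512,35/64,9/16,5/8,3/4,1 } = 557/1024
edge 12 of 14 (Red): { 0,1/2,17/32,69/128,139/256 | 557/1024,279/512,35/64,9/16,5/8,3/4,1 } = 1113/2048
edge 13 of 14 (Blue): { 0,1/2,17/32,69/128,139/256,1113/2048 | 557/1024,279/512,35/64,9/16,5/8,3/4,1 } = 2227/4096
edge 14 of 14 (Red): { 0,1/2,17/32,69/128,139/256,1113/2048 | 2227/4096,557/1024,279/512,35/64,9/16,5/8,3/4,1 } = 4453/8192

4453/8192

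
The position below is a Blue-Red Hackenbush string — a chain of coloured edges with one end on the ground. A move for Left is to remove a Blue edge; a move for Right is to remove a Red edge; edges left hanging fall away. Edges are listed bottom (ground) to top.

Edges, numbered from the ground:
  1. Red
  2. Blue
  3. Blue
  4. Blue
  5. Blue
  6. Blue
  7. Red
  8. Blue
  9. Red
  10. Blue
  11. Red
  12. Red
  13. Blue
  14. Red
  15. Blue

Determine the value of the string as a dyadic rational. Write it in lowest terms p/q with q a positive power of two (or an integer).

-693/16384

step 1: add Red to get R; options L={ (no moves) } R={ 0 } -> -1
step 2: add Blue to get RB; options L={ -1 } R={ 0 } -> -1/2
step 3: add Blue to get RBB; options L={ -1, -1/2 } R={ 0 } -> -1/4
step 4: add Blue to get RBBB; options L={ -1, -1/2, -1/4 } R={ 0 } -> -1/8
step 5: add Blue to get RBBBB; options L={ -1, -1/2, -1/4, -1/8 } R={ 0 } -> -1/16
step 6: add Blue to get RBBBBB; options L={ -1, -1/2, -1/4, -1/8, -1/16 } R={ 0 } -> -1/32
step 7: add Red to get RBBBBBR; options L={ -1, -1/2, -1/4, -1/8, -1/16 } R={ -1/32, 0 } -> -3/64
step 8: add Blue to get RBBBBBRB; options L={ -1, -1/2, -1/4, -1/8, -1/16, -3/64 } R={ -1/32, 0 } -> -5/128
step 9: add Red to get RBBBBBRBR; options L={ -1, -1/2, -1/4, -1/8, -1/16, -3/64 } R={ -5/128, -1/32, 0 } -> -11/256
step 10: add Blue to get RBBBBBRBRB; options L={ -1, -1/2, -1/4, -1/8, -1/16, -3/64, -11/256 } R={ -5/128, -1/32, 0 } -> -21/512
step 11: add Red to get RBBBBBRBRBR; options L={ -1, -1/2, -1/4, -1/8, -1/16, -3/64, -11/256 } R={ -21/512, -5/128, -1/32, 0 } -> -43/1024
step 12: add Red to get RBBBBBRBRBRR; options L={ -1, -1/2, -1/4, -1/8, -1/16, -3/64, -11/256 } R={ -43/1024, -21/512, -5/128, -1/32, 0 } -> -87/2048
step 13: add Blue to get RBBBBBRBRBRRB; options L={ -1, -1/2, -1/4, -1/8, -1/16, -3/64, -11/256, -87/2048 } R={ -43/1024, -21/512, -5/128, -1/32, 0 } -> -173/4096
step 14: add Red to get RBBBBBRBRBRRBR; options L={ -1, -1/2, -1/4, -1/8, -1/16, -3/64, -11/256, -87/2048 } R={ -173/4096, -43/1024, -21/512, -5/128, -1/32, 0 } -> -347/8192
step 15: add Blue to get RBBBBBRBRBRRBRB; options L={ -1, -1/2, -1/4, -1/8, -1/16, -3/64, -11/256, -87/2048, -347/8192 } R={ -173/4096, -43/1024, -21/512, -5/128, -1/32, 0 } -> -693/16384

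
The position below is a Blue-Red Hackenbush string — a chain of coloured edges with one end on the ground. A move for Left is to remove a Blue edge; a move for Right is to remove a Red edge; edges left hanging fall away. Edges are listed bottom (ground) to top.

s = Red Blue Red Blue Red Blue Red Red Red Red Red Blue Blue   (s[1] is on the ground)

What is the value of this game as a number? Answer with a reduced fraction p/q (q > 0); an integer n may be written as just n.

-2809/4096

g(R) = { — | 0 } => -1
g(RB) = { -1 | 0 } => -1/2
g(RBR) = { -1 | -1/2, 0 } => -3/4
g(RBRB) = { -1, -3/4 | -1/2, 0 } => -5/8
g(RBRBR) = { -1, -3/4 | -5/8, -1/2, 0 } => -11/16
g(RBRBRB) = { -1, -3/4, -11/16 | -5/8, -1/2, 0 } => -21/32
g(RBRBRBR) = { -1, -3/4, -11/16 | -21/32, -5/8, -1/2, 0 } => -43/64
g(RBRBRBRR) = { -1, -3/4, -11/16 | -43/64, -21/32, -5/8, -1/2, 0 } => -87/128
g(RBRBRBRRR) = { -1, -3/4, -11/16 | -87/128, -43/64, -21/32, -5/8, -1/2, 0 } => -175/256
g(RBRBRBRRRR) = { -1, -3/4, -11/16 | -175/256, -87/128, -43/64, -21/32, -5/8, -1/2, 0 } => -351/512
g(RBRBRBRRRRR) = { -1, -3/4, -11/16 | -351/512, -175/256, -87/128, -43/64, -21/32, -5/8, -1/2, 0 } => -703/1024
g(RBRBRBRRRRRB) = { -1, -3/4, -11/16, -703/1024 | -351/512, -175/256, -87/128, -43/64, -21/32, -5/8, -1/2, 0 } => -1405/2048
g(RBRBRBRRRRRBB) = { -1, -3/4, -11/16, -703/1024, -1405/2048 | -351/512, -175/256, -87/128, -43/64, -21/32, -5/8, -1/2, 0 } => -2809/4096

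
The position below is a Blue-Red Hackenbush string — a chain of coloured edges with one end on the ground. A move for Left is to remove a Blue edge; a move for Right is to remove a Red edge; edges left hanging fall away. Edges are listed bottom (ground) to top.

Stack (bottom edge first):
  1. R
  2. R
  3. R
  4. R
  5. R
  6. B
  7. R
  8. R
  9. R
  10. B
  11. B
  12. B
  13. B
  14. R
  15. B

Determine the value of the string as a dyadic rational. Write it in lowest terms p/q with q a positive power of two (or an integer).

step 1: add R to get R; options L={ ∅ } R={ 0 } => -1
step 2: add R to get RR; options L={ ∅ } R={ -1; 0 } => -2
step 3: add R to get RRR; options L={ ∅ } R={ -2; -1; 0 } => -3
step 4: add R to get RRRR; options L={ ∅ } R={ -3; -2; -1; 0 } => -4
step 5: add R to get RRRRR; options L={ ∅ } R={ -4; -3; -2; -1; 0 } => -5
step 6: add B to get RRRRRB; options L={ -5 } R={ -4; -3; -2; -1; 0 } => -9/2
step 7: add R to get RRRRRBR; options L={ -5 } R={ -9/2; -4; -3; -2; -1; 0 } => -19/4
step 8: add R to get RRRRRBRR; options L={ -5 } R={ -19/4; -9/2; -4; -3; -2; -1; 0 } => -39/8
step 9: add R to get RRRRRBRRR; options L={ -5 } R={ -39/8; -19/4; -9/2; -4; -3; -2; -1; 0 } => -79/16
step 10: add B to get RRRRRBRRRB; options L={ -5; -79/16 } R={ -39/8; -19/4; -9/2; -4; -3; -2; -1; 0 } => -157/32
step 11: add B to get RRRRRBRRRBB; options L={ -5; -79/16; -157/32 } R={ -39/8; -19/4; -9/2; -4; -3; -2; -1; 0 } => -313/64
step 12: add B to get RRRRRBRRRBBB; options L={ -5; -79/16; -157/32; -313/64 } R={ -39/8; -19/4; -9/2; -4; -3; -2; -1; 0 } => -625/128
step 13: add B to get RRRRRBRRRBBBB; options L={ -5; -79/16; -157/32; -313/64; -625/128 } R={ -39/8; -19/4; -9/2; -4; -3; -2; -1; 0 } => -1249/256
step 14: add R to get RRRRRBRRRBBBBR; options L={ -5; -79/16; -157/32; -313/64; -625/128 } R={ -1249/256; -39/8; -19/4; -9/2; -4; -3; -2; -1; 0 } => -2499/512
step 15: add B to get RRRRRBRRRBBBBRB; options L={ -5; -79/16; -157/32; -313/64; -625/128; -2499/512 } R={ -1249/256; -39/8; -19/4; -9/2; -4; -3; -2; -1; 0 } => -4997/1024

-4997/1024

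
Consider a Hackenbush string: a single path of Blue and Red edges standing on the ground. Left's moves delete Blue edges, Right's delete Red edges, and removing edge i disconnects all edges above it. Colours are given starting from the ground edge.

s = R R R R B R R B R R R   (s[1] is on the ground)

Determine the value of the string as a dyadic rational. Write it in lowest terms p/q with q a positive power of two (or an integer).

-495/128

R: Left { ∅ }, Right { 0 } => simplest -1
RR: Left { ∅ }, Right { -1 0 } => simplest -2
RRR: Left { ∅ }, Right { -2 -1 0 } => simplest -3
RRRR: Left { ∅ }, Right { -3 -2 -1 0 } => simplest -4
RRRRB: Left { -4 }, Right { -3 -2 -1 0 } => simplest -7/2
RRRRBR: Left { -4 }, Right { -7/2 -3 -2 -1 0 } => simplest -15/4
RRRRBRR: Left { -4 }, Right { -15/4 -7/2 -3 -2 -1 0 } => simplest -31/8
RRRRBRRB: Left { -4 -31/8 }, Right { -15/4 -7/2 -3 -2 -1 0 } => simplest -61/16
RRRRBRRBR: Left { -4 -31/8 }, Right { -61/16 -15/4 -7/2 -3 -2 -1 0 } => simplest -123/32
RRRRBRRBRR: Left { -4 -31/8 }, Right { -123/32 -61/16 -15/4 -7/2 -3 -2 -1 0 } => simplest -247/64
RRRRBRRBRRR: Left { -4 -31/8 }, Right { -247/64 -123/32 -61/16 -15/4 -7/2 -3 -2 -1 0 } => simplest -495/128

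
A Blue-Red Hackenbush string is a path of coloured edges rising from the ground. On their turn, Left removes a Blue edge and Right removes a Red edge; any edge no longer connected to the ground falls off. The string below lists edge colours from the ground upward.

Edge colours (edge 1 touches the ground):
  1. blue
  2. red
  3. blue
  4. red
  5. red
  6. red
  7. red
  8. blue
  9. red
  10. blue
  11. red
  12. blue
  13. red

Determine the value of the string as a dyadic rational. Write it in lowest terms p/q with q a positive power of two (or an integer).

2133/4096

g_1 [b]  L=[0]  R=[—]  ⇒ 1
g_2 [br]  L=[0]  R=[1]  ⇒ 1/2
g_3 [brb]  L=[0, 1/2]  R=[1]  ⇒ 3/4
g_4 [brbr]  L=[0, 1/2]  R=[3/4, 1]  ⇒ 5/8
g_5 [brbrr]  L=[0, 1/2]  R=[5/8, 3/4, 1]  ⇒ 9/16
g_6 [brbrrr]  L=[0, 1/2]  R=[9/16, 5/8, 3/4, 1]  ⇒ 17/32
g_7 [brbrrrr]  L=[0, 1/2]  R=[17/32, 9/16, 5/8, 3/4, 1]  ⇒ 33/64
g_8 [brbrrrrb]  L=[0, 1/2, 33/64]  R=[17/32, 9/16, 5/8, 3/4, 1]  ⇒ 67/128
g_9 [brbrrrrbr]  L=[0, 1/2, 33/64]  R=[67/128, 17/32, 9/16, 5/8, 3/4, 1]  ⇒ 133/256
g_10 [brbrrrrbrb]  L=[0, 1/2, 33/64, 133/256]  R=[67/128, 17/32, 9/16, 5/8, 3/4, 1]  ⇒ 267/512
g_11 [brbrrrrbrbr]  L=[0, 1/2, 33/64, 133/256]  R=[267/512, 67/128, 17/32, 9/16, 5/8, 3/4, 1]  ⇒ 533/1024
g_12 [brbrrrrbrbrb]  L=[0, 1/2, 33/64, 133/256, 533/1024]  R=[267/512, 67/128, 17/32, 9/16, 5/8, 3/4, 1]  ⇒ 1067/2048
g_13 [brbrrrrbrbrbr]  L=[0, 1/2, 33/64, 133/256, 533/1024]  R=[1067/2048, 267/512, 67/128, 17/32, 9/16, 5/8, 3/4, 1]  ⇒ 2133/4096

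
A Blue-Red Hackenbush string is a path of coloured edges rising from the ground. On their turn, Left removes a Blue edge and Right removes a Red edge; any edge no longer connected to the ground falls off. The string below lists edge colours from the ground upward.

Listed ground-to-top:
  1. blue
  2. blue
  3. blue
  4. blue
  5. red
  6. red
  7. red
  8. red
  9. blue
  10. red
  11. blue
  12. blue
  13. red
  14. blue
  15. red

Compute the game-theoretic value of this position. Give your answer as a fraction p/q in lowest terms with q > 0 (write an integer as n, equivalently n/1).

6325/2048

Recurse on prefixes of the 15-edge string blue blue blue blue red red red red blue red blue blue red blue red:
v(b) = { 0 | — } = 1
v(bb) = { 0,1 | — } = 2
v(bbb) = { 0,1,2 | — } = 3
v(bbbb) = { 0,1,2,3 | — } = 4
v(bbbbr) = { 0,1,2,3 | 4 } = 7/2
v(bbbbrr) = { 0,1,2,3 | 7/2,4 } = 13/4
v(bbbbrrr) = { 0,1,2,3 | 13/4,7/2,4 } = 25/8
v(bbbbrrrr) = { 0,1,2,3 | 25/8,13/4,7/2,4 } = 49/16
v(bbbbrrrrb) = { 0,1,2,3,49/16 | 25/8,13/4,7/2,4 } = 99/32
v(bbbbrrrrbr) = { 0,1,2,3,49/16 | 99/32,25/8,13/4,7/2,4 } = 197/64
v(bbbbrrrrbrb) = { 0,1,2,3,49/16,197/64 | 99/32,25/8,13/4,7/2,4 } = 395/128
v(bbbbrrrrbrbb) = { 0,1,2,3,49/16,197/64,395/128 | 99/32,25/8,13/4,7/2,4 } = 791/256
v(bbbbrrrrbrbbr) = { 0,1,2,3,49/16,197/64,395/128 | 791/256,99/32,25/8,13/4,7/2,4 } = 1581/512
v(bbbbrrrrbrbbrb) = { 0,1,2,3,49/16,197/64,395/128,1581/512 | 791/256,99/32,25/8,13/4,7/2,4 } = 3163/1024
v(bbbbrrrrbrbbrbr) = { 0,1,2,3,49/16,197/64,395/128,1581/512 | 3163/1024,791/256,99/32,25/8,13/4,7/2,4 } = 6325/2048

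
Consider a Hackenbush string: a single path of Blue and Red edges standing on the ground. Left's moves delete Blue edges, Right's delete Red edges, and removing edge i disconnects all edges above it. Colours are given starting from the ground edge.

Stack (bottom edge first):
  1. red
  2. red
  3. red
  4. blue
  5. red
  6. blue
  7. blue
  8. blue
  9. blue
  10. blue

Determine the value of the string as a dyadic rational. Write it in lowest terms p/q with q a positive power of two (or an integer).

Build G(s[:k]) for k = 1..10, string s = red red red blue red blue blue blue blue blue.
G(r) = { — | 0 } => -1
G(rr) = { — | -1,0 } => -2
G(rrr) = { — | -2,-1,0 } => -3
G(rrrb) = { -3 | -2,-1,0 } => -5/2
G(rrrbr) = { -3 | -5/2,-2,-1,0 } => -11/4
G(rrrbrb) = { -3,-11/4 | -5/2,-2,-1,0 } => -21/8
G(rrrbrbb) = { -3,-11/4,-21/8 | -5/2,-2,-1,0 } => -41/16
G(rrrbrbbb) = { -3,-11/4,-21/8,-41/16 | -5/2,-2,-1,0 } => -81/32
G(rrrbrbbbb) = { -3,-11/4,-21/8,-41/16,-81/32 | -5/2,-2,-1,0 } => -161/64
G(rrrbrbbbbb) = { -3,-11/4,-21/8,-41/16,-81/32,-161/64 | -5/2,-2,-1,0 } => -321/128

-321/128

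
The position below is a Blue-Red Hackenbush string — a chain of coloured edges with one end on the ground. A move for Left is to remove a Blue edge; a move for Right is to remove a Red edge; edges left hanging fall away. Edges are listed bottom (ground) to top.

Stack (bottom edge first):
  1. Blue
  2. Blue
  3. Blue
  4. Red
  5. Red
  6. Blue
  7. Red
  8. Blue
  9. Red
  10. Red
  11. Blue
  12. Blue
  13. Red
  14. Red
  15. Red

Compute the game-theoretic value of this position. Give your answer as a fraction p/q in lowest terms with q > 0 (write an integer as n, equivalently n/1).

9521/4096

Prefix values for Blue Blue Blue Red Red Blue Red Blue Red Red Blue Blue Red Red Red via {L|R} + simplicity:
1 of 15 · B · max L 0 · min R +∞ => 1
2 of 15 · BB · max L 1 · min R +∞ => 2
3 of 15 · BBB · max L 2 · min R +∞ => 3
4 of 15 · BBBR · max L 2 · min R 3 => 5/2
5 of 15 · BBBRR · max L 2 · min R 5/2 => 9/4
6 of 15 · BBBRRB · max L 9/4 · min R 5/2 => 19/8
7 of 15 · BBBRRBR · max L 9/4 · min R 19/8 => 37/16
8 of 15 · BBBRRBRB · max L 37/16 · min R 19/8 => 75/32
9 of 15 · BBBRRBRBR · max L 37/16 · min R 75/32 => 149/64
10 of 15 · BBBRRBRBRR · max L 37/16 · min R 149/64 => 297/128
11 of 15 · BBBRRBRBRRB · max L 297/128 · min R 149/64 => 595/256
12 of 15 · BBBRRBRBRRBB · max L 595/256 · min R 149/64 => 1191/512
13 of 15 · BBBRRBRBRRBBR · max L 595/256 · min R 1191/512 => 2381/1024
14 of 15 · BBBRRBRBRRBBRR · max L 595/256 · min R 2381/1024 => 4761/2048
15 of 15 · BBBRRBRBRRBBRRR · max L 595/256 · min R 4761/2048 => 9521/4096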